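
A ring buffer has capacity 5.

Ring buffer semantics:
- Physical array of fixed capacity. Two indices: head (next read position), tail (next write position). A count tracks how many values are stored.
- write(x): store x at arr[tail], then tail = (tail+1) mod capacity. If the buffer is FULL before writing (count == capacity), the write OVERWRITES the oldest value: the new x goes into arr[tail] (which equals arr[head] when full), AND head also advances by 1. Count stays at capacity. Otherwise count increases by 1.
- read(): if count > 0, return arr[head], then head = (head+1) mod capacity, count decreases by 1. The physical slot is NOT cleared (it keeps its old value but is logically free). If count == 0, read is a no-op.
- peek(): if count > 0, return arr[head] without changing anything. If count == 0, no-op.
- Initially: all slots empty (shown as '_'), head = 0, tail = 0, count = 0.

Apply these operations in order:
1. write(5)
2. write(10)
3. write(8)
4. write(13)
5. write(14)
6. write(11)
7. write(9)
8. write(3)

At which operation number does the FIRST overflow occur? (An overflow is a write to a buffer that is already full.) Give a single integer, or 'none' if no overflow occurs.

After op 1 (write(5)): arr=[5 _ _ _ _] head=0 tail=1 count=1
After op 2 (write(10)): arr=[5 10 _ _ _] head=0 tail=2 count=2
After op 3 (write(8)): arr=[5 10 8 _ _] head=0 tail=3 count=3
After op 4 (write(13)): arr=[5 10 8 13 _] head=0 tail=4 count=4
After op 5 (write(14)): arr=[5 10 8 13 14] head=0 tail=0 count=5
After op 6 (write(11)): arr=[11 10 8 13 14] head=1 tail=1 count=5
After op 7 (write(9)): arr=[11 9 8 13 14] head=2 tail=2 count=5
After op 8 (write(3)): arr=[11 9 3 13 14] head=3 tail=3 count=5

Answer: 6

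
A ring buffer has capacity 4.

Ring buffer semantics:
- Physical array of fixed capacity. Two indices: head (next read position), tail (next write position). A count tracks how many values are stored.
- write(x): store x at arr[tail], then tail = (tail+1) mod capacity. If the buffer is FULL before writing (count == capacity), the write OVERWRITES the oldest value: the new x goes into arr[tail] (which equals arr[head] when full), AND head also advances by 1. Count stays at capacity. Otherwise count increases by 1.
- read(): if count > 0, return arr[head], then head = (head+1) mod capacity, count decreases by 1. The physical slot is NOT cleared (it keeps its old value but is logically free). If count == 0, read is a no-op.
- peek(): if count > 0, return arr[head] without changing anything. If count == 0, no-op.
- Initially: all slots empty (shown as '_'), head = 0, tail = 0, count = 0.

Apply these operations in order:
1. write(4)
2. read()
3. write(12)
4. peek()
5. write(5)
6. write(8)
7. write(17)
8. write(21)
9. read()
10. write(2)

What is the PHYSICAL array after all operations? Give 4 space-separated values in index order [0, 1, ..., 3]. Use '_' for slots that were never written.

Answer: 17 21 2 8

Derivation:
After op 1 (write(4)): arr=[4 _ _ _] head=0 tail=1 count=1
After op 2 (read()): arr=[4 _ _ _] head=1 tail=1 count=0
After op 3 (write(12)): arr=[4 12 _ _] head=1 tail=2 count=1
After op 4 (peek()): arr=[4 12 _ _] head=1 tail=2 count=1
After op 5 (write(5)): arr=[4 12 5 _] head=1 tail=3 count=2
After op 6 (write(8)): arr=[4 12 5 8] head=1 tail=0 count=3
After op 7 (write(17)): arr=[17 12 5 8] head=1 tail=1 count=4
After op 8 (write(21)): arr=[17 21 5 8] head=2 tail=2 count=4
After op 9 (read()): arr=[17 21 5 8] head=3 tail=2 count=3
After op 10 (write(2)): arr=[17 21 2 8] head=3 tail=3 count=4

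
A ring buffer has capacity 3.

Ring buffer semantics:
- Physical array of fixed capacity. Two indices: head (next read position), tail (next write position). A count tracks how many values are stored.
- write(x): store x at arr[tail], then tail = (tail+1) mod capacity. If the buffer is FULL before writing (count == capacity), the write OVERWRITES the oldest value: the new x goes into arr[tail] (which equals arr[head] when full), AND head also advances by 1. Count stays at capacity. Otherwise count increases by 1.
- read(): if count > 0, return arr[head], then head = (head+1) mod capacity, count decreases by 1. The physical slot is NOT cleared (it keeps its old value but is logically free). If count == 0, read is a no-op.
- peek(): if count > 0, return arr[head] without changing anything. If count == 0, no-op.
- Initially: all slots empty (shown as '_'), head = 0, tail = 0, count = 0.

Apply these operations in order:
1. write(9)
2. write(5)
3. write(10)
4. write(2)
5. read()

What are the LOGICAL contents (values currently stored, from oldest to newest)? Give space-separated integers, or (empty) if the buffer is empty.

Answer: 10 2

Derivation:
After op 1 (write(9)): arr=[9 _ _] head=0 tail=1 count=1
After op 2 (write(5)): arr=[9 5 _] head=0 tail=2 count=2
After op 3 (write(10)): arr=[9 5 10] head=0 tail=0 count=3
After op 4 (write(2)): arr=[2 5 10] head=1 tail=1 count=3
After op 5 (read()): arr=[2 5 10] head=2 tail=1 count=2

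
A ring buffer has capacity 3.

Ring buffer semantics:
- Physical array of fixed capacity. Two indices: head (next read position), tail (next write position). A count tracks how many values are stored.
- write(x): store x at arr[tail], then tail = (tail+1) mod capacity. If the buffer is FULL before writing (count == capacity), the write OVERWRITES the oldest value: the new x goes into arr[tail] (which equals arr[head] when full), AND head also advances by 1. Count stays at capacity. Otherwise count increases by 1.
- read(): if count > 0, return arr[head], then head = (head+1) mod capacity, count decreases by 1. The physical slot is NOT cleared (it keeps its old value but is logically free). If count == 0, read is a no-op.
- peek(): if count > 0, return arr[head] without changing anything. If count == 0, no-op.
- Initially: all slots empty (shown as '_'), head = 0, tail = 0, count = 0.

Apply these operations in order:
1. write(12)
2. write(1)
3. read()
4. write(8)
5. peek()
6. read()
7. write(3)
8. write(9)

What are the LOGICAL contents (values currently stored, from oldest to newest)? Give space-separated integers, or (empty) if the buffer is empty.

After op 1 (write(12)): arr=[12 _ _] head=0 tail=1 count=1
After op 2 (write(1)): arr=[12 1 _] head=0 tail=2 count=2
After op 3 (read()): arr=[12 1 _] head=1 tail=2 count=1
After op 4 (write(8)): arr=[12 1 8] head=1 tail=0 count=2
After op 5 (peek()): arr=[12 1 8] head=1 tail=0 count=2
After op 6 (read()): arr=[12 1 8] head=2 tail=0 count=1
After op 7 (write(3)): arr=[3 1 8] head=2 tail=1 count=2
After op 8 (write(9)): arr=[3 9 8] head=2 tail=2 count=3

Answer: 8 3 9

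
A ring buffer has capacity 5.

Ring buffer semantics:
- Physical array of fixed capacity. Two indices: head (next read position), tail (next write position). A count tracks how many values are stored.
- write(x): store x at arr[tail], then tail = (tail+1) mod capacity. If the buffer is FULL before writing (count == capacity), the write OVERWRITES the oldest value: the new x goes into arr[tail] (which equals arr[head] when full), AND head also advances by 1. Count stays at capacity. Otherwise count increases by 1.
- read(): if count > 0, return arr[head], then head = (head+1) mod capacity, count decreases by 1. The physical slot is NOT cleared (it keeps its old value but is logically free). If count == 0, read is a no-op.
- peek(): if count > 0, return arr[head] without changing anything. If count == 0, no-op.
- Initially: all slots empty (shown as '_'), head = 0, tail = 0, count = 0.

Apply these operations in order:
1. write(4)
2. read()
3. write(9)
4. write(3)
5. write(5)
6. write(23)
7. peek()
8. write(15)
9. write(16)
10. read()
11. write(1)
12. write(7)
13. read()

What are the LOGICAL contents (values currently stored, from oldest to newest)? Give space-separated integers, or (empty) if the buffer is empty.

After op 1 (write(4)): arr=[4 _ _ _ _] head=0 tail=1 count=1
After op 2 (read()): arr=[4 _ _ _ _] head=1 tail=1 count=0
After op 3 (write(9)): arr=[4 9 _ _ _] head=1 tail=2 count=1
After op 4 (write(3)): arr=[4 9 3 _ _] head=1 tail=3 count=2
After op 5 (write(5)): arr=[4 9 3 5 _] head=1 tail=4 count=3
After op 6 (write(23)): arr=[4 9 3 5 23] head=1 tail=0 count=4
After op 7 (peek()): arr=[4 9 3 5 23] head=1 tail=0 count=4
After op 8 (write(15)): arr=[15 9 3 5 23] head=1 tail=1 count=5
After op 9 (write(16)): arr=[15 16 3 5 23] head=2 tail=2 count=5
After op 10 (read()): arr=[15 16 3 5 23] head=3 tail=2 count=4
After op 11 (write(1)): arr=[15 16 1 5 23] head=3 tail=3 count=5
After op 12 (write(7)): arr=[15 16 1 7 23] head=4 tail=4 count=5
After op 13 (read()): arr=[15 16 1 7 23] head=0 tail=4 count=4

Answer: 15 16 1 7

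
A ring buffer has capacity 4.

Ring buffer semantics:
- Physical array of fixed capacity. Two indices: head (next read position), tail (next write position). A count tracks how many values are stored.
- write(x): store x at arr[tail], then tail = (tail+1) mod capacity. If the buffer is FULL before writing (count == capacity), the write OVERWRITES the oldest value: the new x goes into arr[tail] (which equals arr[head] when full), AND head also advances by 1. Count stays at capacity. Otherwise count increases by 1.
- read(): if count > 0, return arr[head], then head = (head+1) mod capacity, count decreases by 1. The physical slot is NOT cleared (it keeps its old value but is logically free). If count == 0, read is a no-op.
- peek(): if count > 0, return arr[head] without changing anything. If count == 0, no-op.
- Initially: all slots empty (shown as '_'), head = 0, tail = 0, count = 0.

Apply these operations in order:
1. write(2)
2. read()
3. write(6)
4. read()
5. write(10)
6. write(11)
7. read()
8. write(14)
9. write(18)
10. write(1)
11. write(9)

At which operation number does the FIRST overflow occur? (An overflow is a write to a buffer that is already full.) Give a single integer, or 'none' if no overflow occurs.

Answer: 11

Derivation:
After op 1 (write(2)): arr=[2 _ _ _] head=0 tail=1 count=1
After op 2 (read()): arr=[2 _ _ _] head=1 tail=1 count=0
After op 3 (write(6)): arr=[2 6 _ _] head=1 tail=2 count=1
After op 4 (read()): arr=[2 6 _ _] head=2 tail=2 count=0
After op 5 (write(10)): arr=[2 6 10 _] head=2 tail=3 count=1
After op 6 (write(11)): arr=[2 6 10 11] head=2 tail=0 count=2
After op 7 (read()): arr=[2 6 10 11] head=3 tail=0 count=1
After op 8 (write(14)): arr=[14 6 10 11] head=3 tail=1 count=2
After op 9 (write(18)): arr=[14 18 10 11] head=3 tail=2 count=3
After op 10 (write(1)): arr=[14 18 1 11] head=3 tail=3 count=4
After op 11 (write(9)): arr=[14 18 1 9] head=0 tail=0 count=4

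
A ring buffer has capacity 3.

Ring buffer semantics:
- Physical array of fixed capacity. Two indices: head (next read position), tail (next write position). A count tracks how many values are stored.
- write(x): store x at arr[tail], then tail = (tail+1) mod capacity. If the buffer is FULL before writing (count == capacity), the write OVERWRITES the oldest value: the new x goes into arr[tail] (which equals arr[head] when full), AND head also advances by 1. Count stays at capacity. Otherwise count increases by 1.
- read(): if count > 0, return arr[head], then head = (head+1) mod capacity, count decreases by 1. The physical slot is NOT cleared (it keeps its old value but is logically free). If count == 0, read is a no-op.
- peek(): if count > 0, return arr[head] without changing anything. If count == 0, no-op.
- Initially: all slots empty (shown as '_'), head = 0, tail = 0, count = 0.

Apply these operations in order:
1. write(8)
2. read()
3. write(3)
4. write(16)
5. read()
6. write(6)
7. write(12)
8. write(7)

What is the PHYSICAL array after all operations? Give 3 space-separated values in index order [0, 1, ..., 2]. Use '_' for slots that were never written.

After op 1 (write(8)): arr=[8 _ _] head=0 tail=1 count=1
After op 2 (read()): arr=[8 _ _] head=1 tail=1 count=0
After op 3 (write(3)): arr=[8 3 _] head=1 tail=2 count=1
After op 4 (write(16)): arr=[8 3 16] head=1 tail=0 count=2
After op 5 (read()): arr=[8 3 16] head=2 tail=0 count=1
After op 6 (write(6)): arr=[6 3 16] head=2 tail=1 count=2
After op 7 (write(12)): arr=[6 12 16] head=2 tail=2 count=3
After op 8 (write(7)): arr=[6 12 7] head=0 tail=0 count=3

Answer: 6 12 7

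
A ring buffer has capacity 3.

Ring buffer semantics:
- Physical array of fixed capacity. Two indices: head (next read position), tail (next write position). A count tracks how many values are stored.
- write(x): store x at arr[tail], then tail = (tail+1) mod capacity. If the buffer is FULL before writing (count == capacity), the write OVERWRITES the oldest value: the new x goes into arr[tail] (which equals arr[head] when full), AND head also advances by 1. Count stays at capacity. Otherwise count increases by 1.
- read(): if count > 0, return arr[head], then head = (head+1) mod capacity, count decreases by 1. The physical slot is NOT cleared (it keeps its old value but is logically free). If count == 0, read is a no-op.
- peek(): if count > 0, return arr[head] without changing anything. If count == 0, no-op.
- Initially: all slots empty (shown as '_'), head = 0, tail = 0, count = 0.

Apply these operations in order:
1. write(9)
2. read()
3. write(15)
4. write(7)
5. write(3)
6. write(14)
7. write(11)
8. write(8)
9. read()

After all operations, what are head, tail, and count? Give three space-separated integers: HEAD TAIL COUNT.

Answer: 2 1 2

Derivation:
After op 1 (write(9)): arr=[9 _ _] head=0 tail=1 count=1
After op 2 (read()): arr=[9 _ _] head=1 tail=1 count=0
After op 3 (write(15)): arr=[9 15 _] head=1 tail=2 count=1
After op 4 (write(7)): arr=[9 15 7] head=1 tail=0 count=2
After op 5 (write(3)): arr=[3 15 7] head=1 tail=1 count=3
After op 6 (write(14)): arr=[3 14 7] head=2 tail=2 count=3
After op 7 (write(11)): arr=[3 14 11] head=0 tail=0 count=3
After op 8 (write(8)): arr=[8 14 11] head=1 tail=1 count=3
After op 9 (read()): arr=[8 14 11] head=2 tail=1 count=2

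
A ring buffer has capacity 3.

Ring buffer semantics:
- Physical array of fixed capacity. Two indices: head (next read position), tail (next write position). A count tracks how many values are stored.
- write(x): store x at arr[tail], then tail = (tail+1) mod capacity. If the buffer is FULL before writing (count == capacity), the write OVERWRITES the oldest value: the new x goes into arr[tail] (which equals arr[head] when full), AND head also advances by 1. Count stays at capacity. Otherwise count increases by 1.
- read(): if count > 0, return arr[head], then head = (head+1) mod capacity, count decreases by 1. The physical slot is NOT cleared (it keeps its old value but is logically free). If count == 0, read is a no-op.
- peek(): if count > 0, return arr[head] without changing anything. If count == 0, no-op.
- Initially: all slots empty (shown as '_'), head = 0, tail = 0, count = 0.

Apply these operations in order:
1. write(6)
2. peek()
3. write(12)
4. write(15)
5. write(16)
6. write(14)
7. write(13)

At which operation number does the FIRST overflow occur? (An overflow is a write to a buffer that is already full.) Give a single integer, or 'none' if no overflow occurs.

After op 1 (write(6)): arr=[6 _ _] head=0 tail=1 count=1
After op 2 (peek()): arr=[6 _ _] head=0 tail=1 count=1
After op 3 (write(12)): arr=[6 12 _] head=0 tail=2 count=2
After op 4 (write(15)): arr=[6 12 15] head=0 tail=0 count=3
After op 5 (write(16)): arr=[16 12 15] head=1 tail=1 count=3
After op 6 (write(14)): arr=[16 14 15] head=2 tail=2 count=3
After op 7 (write(13)): arr=[16 14 13] head=0 tail=0 count=3

Answer: 5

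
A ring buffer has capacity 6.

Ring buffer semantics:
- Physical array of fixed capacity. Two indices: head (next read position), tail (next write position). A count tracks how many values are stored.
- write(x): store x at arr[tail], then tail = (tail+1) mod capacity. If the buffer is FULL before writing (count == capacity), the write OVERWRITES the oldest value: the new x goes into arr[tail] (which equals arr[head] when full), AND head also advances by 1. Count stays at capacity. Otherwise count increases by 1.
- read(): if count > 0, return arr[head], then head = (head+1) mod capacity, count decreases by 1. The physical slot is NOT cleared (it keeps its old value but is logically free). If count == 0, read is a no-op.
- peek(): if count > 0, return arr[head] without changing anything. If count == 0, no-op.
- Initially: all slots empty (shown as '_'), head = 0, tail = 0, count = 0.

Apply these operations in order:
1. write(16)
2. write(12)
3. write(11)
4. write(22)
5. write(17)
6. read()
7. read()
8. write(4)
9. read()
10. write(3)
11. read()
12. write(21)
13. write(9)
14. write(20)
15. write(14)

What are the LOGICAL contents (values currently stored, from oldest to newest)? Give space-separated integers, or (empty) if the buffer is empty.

After op 1 (write(16)): arr=[16 _ _ _ _ _] head=0 tail=1 count=1
After op 2 (write(12)): arr=[16 12 _ _ _ _] head=0 tail=2 count=2
After op 3 (write(11)): arr=[16 12 11 _ _ _] head=0 tail=3 count=3
After op 4 (write(22)): arr=[16 12 11 22 _ _] head=0 tail=4 count=4
After op 5 (write(17)): arr=[16 12 11 22 17 _] head=0 tail=5 count=5
After op 6 (read()): arr=[16 12 11 22 17 _] head=1 tail=5 count=4
After op 7 (read()): arr=[16 12 11 22 17 _] head=2 tail=5 count=3
After op 8 (write(4)): arr=[16 12 11 22 17 4] head=2 tail=0 count=4
After op 9 (read()): arr=[16 12 11 22 17 4] head=3 tail=0 count=3
After op 10 (write(3)): arr=[3 12 11 22 17 4] head=3 tail=1 count=4
After op 11 (read()): arr=[3 12 11 22 17 4] head=4 tail=1 count=3
After op 12 (write(21)): arr=[3 21 11 22 17 4] head=4 tail=2 count=4
After op 13 (write(9)): arr=[3 21 9 22 17 4] head=4 tail=3 count=5
After op 14 (write(20)): arr=[3 21 9 20 17 4] head=4 tail=4 count=6
After op 15 (write(14)): arr=[3 21 9 20 14 4] head=5 tail=5 count=6

Answer: 4 3 21 9 20 14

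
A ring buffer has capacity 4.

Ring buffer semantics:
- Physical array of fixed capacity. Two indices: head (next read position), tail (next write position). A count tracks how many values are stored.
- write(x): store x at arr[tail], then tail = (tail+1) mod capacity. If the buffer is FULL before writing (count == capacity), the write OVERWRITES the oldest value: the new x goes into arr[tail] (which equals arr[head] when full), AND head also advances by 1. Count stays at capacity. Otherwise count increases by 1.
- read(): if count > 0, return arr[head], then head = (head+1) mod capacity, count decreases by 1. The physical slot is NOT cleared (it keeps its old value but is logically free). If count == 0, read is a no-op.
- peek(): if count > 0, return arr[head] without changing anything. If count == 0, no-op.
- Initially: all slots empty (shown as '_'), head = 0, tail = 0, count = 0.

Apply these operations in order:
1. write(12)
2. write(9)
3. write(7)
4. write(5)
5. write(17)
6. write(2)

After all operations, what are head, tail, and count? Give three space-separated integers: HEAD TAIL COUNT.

After op 1 (write(12)): arr=[12 _ _ _] head=0 tail=1 count=1
After op 2 (write(9)): arr=[12 9 _ _] head=0 tail=2 count=2
After op 3 (write(7)): arr=[12 9 7 _] head=0 tail=3 count=3
After op 4 (write(5)): arr=[12 9 7 5] head=0 tail=0 count=4
After op 5 (write(17)): arr=[17 9 7 5] head=1 tail=1 count=4
After op 6 (write(2)): arr=[17 2 7 5] head=2 tail=2 count=4

Answer: 2 2 4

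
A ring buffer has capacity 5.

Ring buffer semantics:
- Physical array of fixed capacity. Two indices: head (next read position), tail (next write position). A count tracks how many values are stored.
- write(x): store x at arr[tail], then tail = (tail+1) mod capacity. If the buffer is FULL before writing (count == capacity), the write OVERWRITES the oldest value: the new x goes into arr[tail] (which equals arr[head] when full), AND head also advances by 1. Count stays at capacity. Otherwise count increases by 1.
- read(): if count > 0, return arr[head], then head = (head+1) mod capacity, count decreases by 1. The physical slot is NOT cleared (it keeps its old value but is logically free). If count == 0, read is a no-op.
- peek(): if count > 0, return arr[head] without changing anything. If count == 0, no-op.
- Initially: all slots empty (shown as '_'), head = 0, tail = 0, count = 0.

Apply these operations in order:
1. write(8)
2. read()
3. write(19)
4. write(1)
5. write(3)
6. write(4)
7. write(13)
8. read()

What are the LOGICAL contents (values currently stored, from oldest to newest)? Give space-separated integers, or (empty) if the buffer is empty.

Answer: 1 3 4 13

Derivation:
After op 1 (write(8)): arr=[8 _ _ _ _] head=0 tail=1 count=1
After op 2 (read()): arr=[8 _ _ _ _] head=1 tail=1 count=0
After op 3 (write(19)): arr=[8 19 _ _ _] head=1 tail=2 count=1
After op 4 (write(1)): arr=[8 19 1 _ _] head=1 tail=3 count=2
After op 5 (write(3)): arr=[8 19 1 3 _] head=1 tail=4 count=3
After op 6 (write(4)): arr=[8 19 1 3 4] head=1 tail=0 count=4
After op 7 (write(13)): arr=[13 19 1 3 4] head=1 tail=1 count=5
After op 8 (read()): arr=[13 19 1 3 4] head=2 tail=1 count=4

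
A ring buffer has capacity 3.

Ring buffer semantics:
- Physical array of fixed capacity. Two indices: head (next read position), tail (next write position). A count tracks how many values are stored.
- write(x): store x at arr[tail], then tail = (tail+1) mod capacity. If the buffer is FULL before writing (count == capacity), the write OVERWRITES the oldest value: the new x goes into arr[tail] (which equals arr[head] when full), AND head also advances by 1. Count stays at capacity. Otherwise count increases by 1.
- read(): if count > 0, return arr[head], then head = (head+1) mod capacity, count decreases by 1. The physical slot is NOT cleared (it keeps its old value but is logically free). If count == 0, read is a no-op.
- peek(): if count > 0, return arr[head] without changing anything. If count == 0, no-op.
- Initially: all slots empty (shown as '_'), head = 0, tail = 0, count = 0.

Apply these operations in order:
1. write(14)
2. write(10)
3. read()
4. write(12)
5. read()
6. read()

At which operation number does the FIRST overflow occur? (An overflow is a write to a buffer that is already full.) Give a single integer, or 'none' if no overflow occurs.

After op 1 (write(14)): arr=[14 _ _] head=0 tail=1 count=1
After op 2 (write(10)): arr=[14 10 _] head=0 tail=2 count=2
After op 3 (read()): arr=[14 10 _] head=1 tail=2 count=1
After op 4 (write(12)): arr=[14 10 12] head=1 tail=0 count=2
After op 5 (read()): arr=[14 10 12] head=2 tail=0 count=1
After op 6 (read()): arr=[14 10 12] head=0 tail=0 count=0

Answer: none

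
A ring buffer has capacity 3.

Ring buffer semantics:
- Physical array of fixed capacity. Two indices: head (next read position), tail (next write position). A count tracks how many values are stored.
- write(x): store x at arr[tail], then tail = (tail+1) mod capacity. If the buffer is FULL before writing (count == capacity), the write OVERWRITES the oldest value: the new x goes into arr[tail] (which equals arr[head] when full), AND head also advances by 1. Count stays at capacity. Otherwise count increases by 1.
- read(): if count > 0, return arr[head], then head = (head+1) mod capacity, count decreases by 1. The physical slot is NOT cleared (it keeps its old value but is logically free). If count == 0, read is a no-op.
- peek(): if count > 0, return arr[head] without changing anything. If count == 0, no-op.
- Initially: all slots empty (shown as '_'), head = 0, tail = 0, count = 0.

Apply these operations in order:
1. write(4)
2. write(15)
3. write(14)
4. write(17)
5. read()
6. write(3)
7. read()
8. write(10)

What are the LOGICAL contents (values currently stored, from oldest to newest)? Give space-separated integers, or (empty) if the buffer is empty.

After op 1 (write(4)): arr=[4 _ _] head=0 tail=1 count=1
After op 2 (write(15)): arr=[4 15 _] head=0 tail=2 count=2
After op 3 (write(14)): arr=[4 15 14] head=0 tail=0 count=3
After op 4 (write(17)): arr=[17 15 14] head=1 tail=1 count=3
After op 5 (read()): arr=[17 15 14] head=2 tail=1 count=2
After op 6 (write(3)): arr=[17 3 14] head=2 tail=2 count=3
After op 7 (read()): arr=[17 3 14] head=0 tail=2 count=2
After op 8 (write(10)): arr=[17 3 10] head=0 tail=0 count=3

Answer: 17 3 10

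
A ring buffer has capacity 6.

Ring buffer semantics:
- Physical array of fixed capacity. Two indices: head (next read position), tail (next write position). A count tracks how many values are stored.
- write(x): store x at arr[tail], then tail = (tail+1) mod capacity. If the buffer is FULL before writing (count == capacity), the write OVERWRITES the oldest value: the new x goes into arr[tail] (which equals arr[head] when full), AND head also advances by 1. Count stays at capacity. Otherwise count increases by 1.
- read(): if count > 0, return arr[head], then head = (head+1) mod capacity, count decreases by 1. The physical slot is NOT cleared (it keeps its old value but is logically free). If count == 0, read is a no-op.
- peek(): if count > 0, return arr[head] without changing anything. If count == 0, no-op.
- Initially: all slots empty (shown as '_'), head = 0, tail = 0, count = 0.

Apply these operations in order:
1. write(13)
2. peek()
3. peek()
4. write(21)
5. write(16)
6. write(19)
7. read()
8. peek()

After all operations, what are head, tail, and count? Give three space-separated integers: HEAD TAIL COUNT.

Answer: 1 4 3

Derivation:
After op 1 (write(13)): arr=[13 _ _ _ _ _] head=0 tail=1 count=1
After op 2 (peek()): arr=[13 _ _ _ _ _] head=0 tail=1 count=1
After op 3 (peek()): arr=[13 _ _ _ _ _] head=0 tail=1 count=1
After op 4 (write(21)): arr=[13 21 _ _ _ _] head=0 tail=2 count=2
After op 5 (write(16)): arr=[13 21 16 _ _ _] head=0 tail=3 count=3
After op 6 (write(19)): arr=[13 21 16 19 _ _] head=0 tail=4 count=4
After op 7 (read()): arr=[13 21 16 19 _ _] head=1 tail=4 count=3
After op 8 (peek()): arr=[13 21 16 19 _ _] head=1 tail=4 count=3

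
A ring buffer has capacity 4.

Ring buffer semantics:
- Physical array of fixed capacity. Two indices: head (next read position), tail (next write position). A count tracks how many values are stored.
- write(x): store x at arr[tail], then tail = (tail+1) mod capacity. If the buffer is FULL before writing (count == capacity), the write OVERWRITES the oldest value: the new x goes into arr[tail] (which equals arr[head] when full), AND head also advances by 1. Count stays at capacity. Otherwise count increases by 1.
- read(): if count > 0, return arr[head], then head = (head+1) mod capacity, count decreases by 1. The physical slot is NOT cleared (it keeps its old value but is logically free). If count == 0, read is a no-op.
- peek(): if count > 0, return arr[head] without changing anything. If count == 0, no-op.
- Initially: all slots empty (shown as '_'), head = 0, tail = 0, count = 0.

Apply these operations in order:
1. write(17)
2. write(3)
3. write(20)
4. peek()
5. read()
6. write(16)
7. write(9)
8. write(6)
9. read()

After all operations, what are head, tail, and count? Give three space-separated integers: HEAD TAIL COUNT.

Answer: 3 2 3

Derivation:
After op 1 (write(17)): arr=[17 _ _ _] head=0 tail=1 count=1
After op 2 (write(3)): arr=[17 3 _ _] head=0 tail=2 count=2
After op 3 (write(20)): arr=[17 3 20 _] head=0 tail=3 count=3
After op 4 (peek()): arr=[17 3 20 _] head=0 tail=3 count=3
After op 5 (read()): arr=[17 3 20 _] head=1 tail=3 count=2
After op 6 (write(16)): arr=[17 3 20 16] head=1 tail=0 count=3
After op 7 (write(9)): arr=[9 3 20 16] head=1 tail=1 count=4
After op 8 (write(6)): arr=[9 6 20 16] head=2 tail=2 count=4
After op 9 (read()): arr=[9 6 20 16] head=3 tail=2 count=3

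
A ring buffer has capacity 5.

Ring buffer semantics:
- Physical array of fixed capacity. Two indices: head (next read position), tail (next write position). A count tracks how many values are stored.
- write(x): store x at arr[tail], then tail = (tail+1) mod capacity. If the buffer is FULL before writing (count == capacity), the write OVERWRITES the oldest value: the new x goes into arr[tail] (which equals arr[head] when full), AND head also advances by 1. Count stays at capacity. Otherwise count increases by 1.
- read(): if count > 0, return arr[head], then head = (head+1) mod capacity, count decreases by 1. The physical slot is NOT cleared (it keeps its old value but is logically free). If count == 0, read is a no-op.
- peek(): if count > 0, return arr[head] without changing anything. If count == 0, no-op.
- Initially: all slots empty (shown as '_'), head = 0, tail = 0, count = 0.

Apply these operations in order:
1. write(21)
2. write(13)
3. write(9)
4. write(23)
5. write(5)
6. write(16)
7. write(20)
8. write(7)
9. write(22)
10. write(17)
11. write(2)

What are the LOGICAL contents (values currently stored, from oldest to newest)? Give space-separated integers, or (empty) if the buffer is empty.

After op 1 (write(21)): arr=[21 _ _ _ _] head=0 tail=1 count=1
After op 2 (write(13)): arr=[21 13 _ _ _] head=0 tail=2 count=2
After op 3 (write(9)): arr=[21 13 9 _ _] head=0 tail=3 count=3
After op 4 (write(23)): arr=[21 13 9 23 _] head=0 tail=4 count=4
After op 5 (write(5)): arr=[21 13 9 23 5] head=0 tail=0 count=5
After op 6 (write(16)): arr=[16 13 9 23 5] head=1 tail=1 count=5
After op 7 (write(20)): arr=[16 20 9 23 5] head=2 tail=2 count=5
After op 8 (write(7)): arr=[16 20 7 23 5] head=3 tail=3 count=5
After op 9 (write(22)): arr=[16 20 7 22 5] head=4 tail=4 count=5
After op 10 (write(17)): arr=[16 20 7 22 17] head=0 tail=0 count=5
After op 11 (write(2)): arr=[2 20 7 22 17] head=1 tail=1 count=5

Answer: 20 7 22 17 2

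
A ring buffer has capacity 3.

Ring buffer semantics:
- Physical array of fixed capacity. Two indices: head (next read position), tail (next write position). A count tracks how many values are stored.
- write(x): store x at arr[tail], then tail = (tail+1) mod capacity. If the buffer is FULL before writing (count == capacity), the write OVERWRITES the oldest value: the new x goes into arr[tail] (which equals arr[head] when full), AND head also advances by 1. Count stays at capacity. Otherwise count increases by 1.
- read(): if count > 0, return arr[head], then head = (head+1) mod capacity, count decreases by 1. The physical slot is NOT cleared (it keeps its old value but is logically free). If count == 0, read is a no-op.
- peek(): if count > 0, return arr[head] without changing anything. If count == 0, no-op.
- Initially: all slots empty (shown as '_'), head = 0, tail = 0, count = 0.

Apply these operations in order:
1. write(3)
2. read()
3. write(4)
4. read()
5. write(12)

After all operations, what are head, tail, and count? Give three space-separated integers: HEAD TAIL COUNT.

After op 1 (write(3)): arr=[3 _ _] head=0 tail=1 count=1
After op 2 (read()): arr=[3 _ _] head=1 tail=1 count=0
After op 3 (write(4)): arr=[3 4 _] head=1 tail=2 count=1
After op 4 (read()): arr=[3 4 _] head=2 tail=2 count=0
After op 5 (write(12)): arr=[3 4 12] head=2 tail=0 count=1

Answer: 2 0 1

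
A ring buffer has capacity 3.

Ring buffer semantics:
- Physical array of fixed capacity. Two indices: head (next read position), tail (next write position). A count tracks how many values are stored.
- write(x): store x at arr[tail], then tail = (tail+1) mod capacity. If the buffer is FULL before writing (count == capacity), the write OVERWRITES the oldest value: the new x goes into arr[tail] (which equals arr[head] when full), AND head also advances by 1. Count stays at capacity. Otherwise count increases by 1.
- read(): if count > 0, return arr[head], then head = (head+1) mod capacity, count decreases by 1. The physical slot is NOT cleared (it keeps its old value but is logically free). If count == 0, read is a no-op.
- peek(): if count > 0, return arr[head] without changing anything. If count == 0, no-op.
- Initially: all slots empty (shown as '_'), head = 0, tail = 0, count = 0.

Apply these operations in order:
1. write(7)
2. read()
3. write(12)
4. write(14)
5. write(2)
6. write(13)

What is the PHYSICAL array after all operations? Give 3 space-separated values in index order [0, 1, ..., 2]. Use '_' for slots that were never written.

Answer: 2 13 14

Derivation:
After op 1 (write(7)): arr=[7 _ _] head=0 tail=1 count=1
After op 2 (read()): arr=[7 _ _] head=1 tail=1 count=0
After op 3 (write(12)): arr=[7 12 _] head=1 tail=2 count=1
After op 4 (write(14)): arr=[7 12 14] head=1 tail=0 count=2
After op 5 (write(2)): arr=[2 12 14] head=1 tail=1 count=3
After op 6 (write(13)): arr=[2 13 14] head=2 tail=2 count=3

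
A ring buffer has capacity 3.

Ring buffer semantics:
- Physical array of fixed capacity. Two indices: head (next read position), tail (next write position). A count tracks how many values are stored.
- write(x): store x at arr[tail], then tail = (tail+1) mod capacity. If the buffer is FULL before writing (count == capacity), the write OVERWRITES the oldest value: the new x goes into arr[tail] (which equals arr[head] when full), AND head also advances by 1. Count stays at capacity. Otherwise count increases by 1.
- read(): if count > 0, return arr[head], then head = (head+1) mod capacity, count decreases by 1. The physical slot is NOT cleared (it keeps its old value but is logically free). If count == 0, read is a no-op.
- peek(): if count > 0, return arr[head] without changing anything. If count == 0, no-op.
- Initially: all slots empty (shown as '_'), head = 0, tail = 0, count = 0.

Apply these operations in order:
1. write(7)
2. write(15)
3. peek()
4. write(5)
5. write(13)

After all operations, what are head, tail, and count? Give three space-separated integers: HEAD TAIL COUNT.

After op 1 (write(7)): arr=[7 _ _] head=0 tail=1 count=1
After op 2 (write(15)): arr=[7 15 _] head=0 tail=2 count=2
After op 3 (peek()): arr=[7 15 _] head=0 tail=2 count=2
After op 4 (write(5)): arr=[7 15 5] head=0 tail=0 count=3
After op 5 (write(13)): arr=[13 15 5] head=1 tail=1 count=3

Answer: 1 1 3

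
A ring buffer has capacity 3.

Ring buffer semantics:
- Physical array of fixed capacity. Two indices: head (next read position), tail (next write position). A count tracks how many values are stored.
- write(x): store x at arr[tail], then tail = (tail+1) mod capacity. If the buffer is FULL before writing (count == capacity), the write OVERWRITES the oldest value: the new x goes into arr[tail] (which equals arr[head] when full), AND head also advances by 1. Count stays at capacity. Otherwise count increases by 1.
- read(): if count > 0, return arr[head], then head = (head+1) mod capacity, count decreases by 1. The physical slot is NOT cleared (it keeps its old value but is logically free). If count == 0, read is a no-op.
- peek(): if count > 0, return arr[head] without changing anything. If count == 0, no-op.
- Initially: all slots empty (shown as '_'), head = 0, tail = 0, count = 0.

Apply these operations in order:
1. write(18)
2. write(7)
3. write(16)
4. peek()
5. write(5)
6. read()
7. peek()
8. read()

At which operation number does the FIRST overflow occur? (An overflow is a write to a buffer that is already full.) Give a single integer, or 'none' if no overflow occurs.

After op 1 (write(18)): arr=[18 _ _] head=0 tail=1 count=1
After op 2 (write(7)): arr=[18 7 _] head=0 tail=2 count=2
After op 3 (write(16)): arr=[18 7 16] head=0 tail=0 count=3
After op 4 (peek()): arr=[18 7 16] head=0 tail=0 count=3
After op 5 (write(5)): arr=[5 7 16] head=1 tail=1 count=3
After op 6 (read()): arr=[5 7 16] head=2 tail=1 count=2
After op 7 (peek()): arr=[5 7 16] head=2 tail=1 count=2
After op 8 (read()): arr=[5 7 16] head=0 tail=1 count=1

Answer: 5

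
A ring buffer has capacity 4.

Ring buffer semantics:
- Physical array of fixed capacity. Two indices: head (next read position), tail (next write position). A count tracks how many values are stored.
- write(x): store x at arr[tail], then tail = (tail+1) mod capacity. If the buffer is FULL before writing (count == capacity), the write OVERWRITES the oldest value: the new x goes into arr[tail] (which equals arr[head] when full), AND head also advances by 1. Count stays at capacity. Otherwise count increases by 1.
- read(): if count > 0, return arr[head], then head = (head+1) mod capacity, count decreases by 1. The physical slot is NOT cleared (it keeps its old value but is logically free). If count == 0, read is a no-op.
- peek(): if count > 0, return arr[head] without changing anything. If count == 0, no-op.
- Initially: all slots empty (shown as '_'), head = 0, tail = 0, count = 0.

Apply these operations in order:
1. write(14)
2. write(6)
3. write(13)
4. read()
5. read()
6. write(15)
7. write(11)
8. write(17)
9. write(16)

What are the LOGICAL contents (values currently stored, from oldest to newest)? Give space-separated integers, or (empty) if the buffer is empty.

Answer: 15 11 17 16

Derivation:
After op 1 (write(14)): arr=[14 _ _ _] head=0 tail=1 count=1
After op 2 (write(6)): arr=[14 6 _ _] head=0 tail=2 count=2
After op 3 (write(13)): arr=[14 6 13 _] head=0 tail=3 count=3
After op 4 (read()): arr=[14 6 13 _] head=1 tail=3 count=2
After op 5 (read()): arr=[14 6 13 _] head=2 tail=3 count=1
After op 6 (write(15)): arr=[14 6 13 15] head=2 tail=0 count=2
After op 7 (write(11)): arr=[11 6 13 15] head=2 tail=1 count=3
After op 8 (write(17)): arr=[11 17 13 15] head=2 tail=2 count=4
After op 9 (write(16)): arr=[11 17 16 15] head=3 tail=3 count=4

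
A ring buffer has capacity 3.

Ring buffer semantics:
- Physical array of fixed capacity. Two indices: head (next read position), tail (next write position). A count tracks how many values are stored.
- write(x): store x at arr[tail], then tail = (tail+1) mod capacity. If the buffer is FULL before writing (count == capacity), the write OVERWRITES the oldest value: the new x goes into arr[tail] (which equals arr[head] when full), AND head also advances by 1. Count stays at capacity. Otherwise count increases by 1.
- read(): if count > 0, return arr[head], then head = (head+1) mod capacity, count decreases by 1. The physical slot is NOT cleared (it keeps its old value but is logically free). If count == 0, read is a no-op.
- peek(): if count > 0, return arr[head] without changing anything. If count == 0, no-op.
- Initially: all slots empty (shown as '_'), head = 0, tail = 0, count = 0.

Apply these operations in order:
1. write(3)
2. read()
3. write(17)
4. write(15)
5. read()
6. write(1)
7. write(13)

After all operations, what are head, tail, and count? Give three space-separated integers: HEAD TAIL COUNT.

Answer: 2 2 3

Derivation:
After op 1 (write(3)): arr=[3 _ _] head=0 tail=1 count=1
After op 2 (read()): arr=[3 _ _] head=1 tail=1 count=0
After op 3 (write(17)): arr=[3 17 _] head=1 tail=2 count=1
After op 4 (write(15)): arr=[3 17 15] head=1 tail=0 count=2
After op 5 (read()): arr=[3 17 15] head=2 tail=0 count=1
After op 6 (write(1)): arr=[1 17 15] head=2 tail=1 count=2
After op 7 (write(13)): arr=[1 13 15] head=2 tail=2 count=3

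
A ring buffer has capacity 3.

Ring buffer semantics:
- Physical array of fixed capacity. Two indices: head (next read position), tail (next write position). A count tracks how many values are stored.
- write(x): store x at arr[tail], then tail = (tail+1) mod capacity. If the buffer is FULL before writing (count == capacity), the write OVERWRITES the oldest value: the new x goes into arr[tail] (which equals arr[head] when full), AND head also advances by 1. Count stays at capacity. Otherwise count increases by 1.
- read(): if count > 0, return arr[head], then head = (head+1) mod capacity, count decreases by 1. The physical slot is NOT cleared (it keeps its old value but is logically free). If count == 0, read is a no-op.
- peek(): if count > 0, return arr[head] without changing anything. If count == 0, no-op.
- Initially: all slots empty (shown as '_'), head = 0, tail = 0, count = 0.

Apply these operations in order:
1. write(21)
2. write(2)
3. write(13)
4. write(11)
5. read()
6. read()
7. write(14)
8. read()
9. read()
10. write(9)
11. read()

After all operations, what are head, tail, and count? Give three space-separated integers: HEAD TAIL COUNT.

Answer: 0 0 0

Derivation:
After op 1 (write(21)): arr=[21 _ _] head=0 tail=1 count=1
After op 2 (write(2)): arr=[21 2 _] head=0 tail=2 count=2
After op 3 (write(13)): arr=[21 2 13] head=0 tail=0 count=3
After op 4 (write(11)): arr=[11 2 13] head=1 tail=1 count=3
After op 5 (read()): arr=[11 2 13] head=2 tail=1 count=2
After op 6 (read()): arr=[11 2 13] head=0 tail=1 count=1
After op 7 (write(14)): arr=[11 14 13] head=0 tail=2 count=2
After op 8 (read()): arr=[11 14 13] head=1 tail=2 count=1
After op 9 (read()): arr=[11 14 13] head=2 tail=2 count=0
After op 10 (write(9)): arr=[11 14 9] head=2 tail=0 count=1
After op 11 (read()): arr=[11 14 9] head=0 tail=0 count=0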